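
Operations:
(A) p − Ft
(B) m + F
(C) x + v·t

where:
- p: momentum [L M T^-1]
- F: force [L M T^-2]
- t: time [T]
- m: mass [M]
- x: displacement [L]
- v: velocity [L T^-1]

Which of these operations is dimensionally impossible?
(B) m + F

(A) p − Ft: p [L M T^-1] and Ft [L M T^-1] — same dimensions ✓
(B) m + F: m [M] and F [L M T^-2] — different dimensions cannot be added/subtracted ✗
(C) x + v·t: x [L] and v·t [L] — same dimensions ✓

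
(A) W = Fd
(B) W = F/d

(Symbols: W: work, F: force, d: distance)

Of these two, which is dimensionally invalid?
(B)

(A) W = Fd: LHS [L^2 M T^-2], RHS [L^2 M T^-2] ✓
(B) W = F/d: LHS [L^2 M T^-2], RHS [M T^-2] ✗

Expression (B) W = F/d is dimensionally incorrect.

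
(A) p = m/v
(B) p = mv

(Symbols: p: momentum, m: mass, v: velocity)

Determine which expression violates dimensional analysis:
(A)

(A) p = m/v: LHS [L M T^-1], RHS [L^-1 M T] ✗
(B) p = mv: LHS [L M T^-1], RHS [L M T^-1] ✓

Expression (A) p = m/v is dimensionally incorrect.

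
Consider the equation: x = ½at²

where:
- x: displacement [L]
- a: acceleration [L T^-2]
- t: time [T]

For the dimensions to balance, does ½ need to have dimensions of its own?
No

x has dimensions [L] and at² already has dimensions [L], so the equation balances without ½ contributing any dimensions. ½ is a pure (dimensionless) number; changing or removing it would not affect dimensional consistency.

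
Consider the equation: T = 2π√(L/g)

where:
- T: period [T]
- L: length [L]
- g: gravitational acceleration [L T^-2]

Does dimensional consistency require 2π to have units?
No

T has dimensions [T] and √(L/g) already has dimensions [T], so the equation balances without 2π contributing any dimensions. 2π is a pure (dimensionless) number; changing or removing it would not affect dimensional consistency.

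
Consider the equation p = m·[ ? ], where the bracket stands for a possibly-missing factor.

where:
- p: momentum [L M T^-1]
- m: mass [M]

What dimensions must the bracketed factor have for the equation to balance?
[L T^-1] — velocity (e.g. v)

p has dimensions [L M T^-1]; m has dimensions [M].
The bracketed factor must supply [L M T^-1] / [M] = [L T^-1].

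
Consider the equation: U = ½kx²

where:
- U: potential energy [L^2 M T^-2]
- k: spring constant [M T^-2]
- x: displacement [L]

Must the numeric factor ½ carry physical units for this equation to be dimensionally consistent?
No

U has dimensions [L^2 M T^-2] and kx² already has dimensions [L^2 M T^-2], so the equation balances without ½ contributing any dimensions. ½ is a pure (dimensionless) number; changing or removing it would not affect dimensional consistency.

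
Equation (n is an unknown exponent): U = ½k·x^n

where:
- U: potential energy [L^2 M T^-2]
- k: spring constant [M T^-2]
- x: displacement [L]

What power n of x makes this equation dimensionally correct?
n = 2

U has dimensions [L^2 M T^-2]; x has dimensions [L].
The rest of the RHS has dimensions [M T^-2], so x^n must supply [L^2].
With n = 2: ½k·x^2 has dimensions [L^2 M T^-2], matching the LHS ✓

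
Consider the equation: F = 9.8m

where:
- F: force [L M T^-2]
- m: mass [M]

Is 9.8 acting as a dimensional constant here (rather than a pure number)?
Yes

F has dimensions [L M T^-2], while m alone has dimensions [M]. For the equation to balance, the factor 9.8 must carry dimensions [L T^-2] — it is a dimensional constant (a numerical value of a physical quantity with its units suppressed), not a pure number.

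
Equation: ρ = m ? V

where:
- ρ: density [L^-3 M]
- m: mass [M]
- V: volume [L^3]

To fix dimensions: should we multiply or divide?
division (÷): ρ = m ÷ V

ρ [L^-3 M]; m [M]; V [L^3].
m × V → [L^3 M] ✗
m ÷ V → [L^-3 M] ✓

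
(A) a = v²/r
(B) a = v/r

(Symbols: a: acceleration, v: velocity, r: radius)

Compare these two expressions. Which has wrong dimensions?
(B)

(A) a = v²/r: LHS [L T^-2], RHS [L T^-2] ✓
(B) a = v/r: LHS [L T^-2], RHS [T^-1] ✗

Expression (B) a = v/r is dimensionally incorrect.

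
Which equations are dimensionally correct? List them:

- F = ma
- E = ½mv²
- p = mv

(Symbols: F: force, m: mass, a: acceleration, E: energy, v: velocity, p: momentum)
Dimensionally correct: F = ma, E = ½mv², p = mv
Dimensionally incorrect: none
Ordered (correct first, then incorrect): F = ma, E = ½mv², p = mv

- F = ma: LHS [L M T^-2], RHS [L M T^-2] → correct ✓
- E = ½mv²: LHS [L^2 M T^-2], RHS [L^2 M T^-2] → correct ✓
- p = mv: LHS [L M T^-1], RHS [L M T^-1] → correct ✓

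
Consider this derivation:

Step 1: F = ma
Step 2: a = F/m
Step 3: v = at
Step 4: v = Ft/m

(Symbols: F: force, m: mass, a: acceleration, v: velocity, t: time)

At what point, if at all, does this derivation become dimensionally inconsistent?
No step introduces an error — all steps are dimensionally consistent.

Step 1: F = ma → LHS [L M T^-2], RHS [L M T^-2] ✓
Step 2: a = F/m → LHS [L T^-2], RHS [L T^-2] ✓
Step 3: v = at → LHS [L T^-1], RHS [L T^-1] ✓
Step 4: v = Ft/m → LHS [L T^-1], RHS [L T^-1] ✓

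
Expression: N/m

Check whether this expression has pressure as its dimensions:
No

The expression N/m has dimensions [M T^-2], but pressure has dimensions [L^-1 M T^-2].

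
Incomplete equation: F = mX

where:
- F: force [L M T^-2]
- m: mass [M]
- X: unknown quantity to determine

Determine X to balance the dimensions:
X = a (acceleration), dimensions [L T^-2]

F has dimensions [L M T^-2]; the rest of the RHS (m) has dimensions [M].
So X must have dimensions [L T^-2] — X = a (acceleration).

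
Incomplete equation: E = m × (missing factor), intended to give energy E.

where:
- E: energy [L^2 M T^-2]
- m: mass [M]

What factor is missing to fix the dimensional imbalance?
v² (velocity squared), dimensions [L^2 T^-2]

E has dimensions [L^2 M T^-2] and m has dimensions [M].
The missing factor must have dimensions [L^2 M T^-2] / [M] = [L^2 T^-2], i.e. velocity squared (v²).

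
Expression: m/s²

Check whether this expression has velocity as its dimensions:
No

The expression m/s² has dimensions [L T^-2], but velocity has dimensions [L T^-1].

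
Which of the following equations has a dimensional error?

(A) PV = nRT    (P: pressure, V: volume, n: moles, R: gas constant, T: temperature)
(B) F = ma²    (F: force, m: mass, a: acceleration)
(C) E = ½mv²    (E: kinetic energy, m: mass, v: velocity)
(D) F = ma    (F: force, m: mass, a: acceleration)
(B) F = ma²

The equation (B) F = ma² is dimensionally incorrect.

LHS (F): [L M T^-2]
RHS (ma²): [L^2 M T^-4] ✗

The dimensions do not match. The other three equations balance.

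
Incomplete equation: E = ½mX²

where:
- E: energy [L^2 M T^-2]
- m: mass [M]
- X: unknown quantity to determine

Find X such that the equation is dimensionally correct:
X = v (velocity), dimensions [L T^-1]

E has dimensions [L^2 M T^-2]; the rest of the RHS (½m) has dimensions [M].
So X² must have dimensions [L^2 T^-2], i.e. X has dimensions [L T^-1] — X = v (velocity).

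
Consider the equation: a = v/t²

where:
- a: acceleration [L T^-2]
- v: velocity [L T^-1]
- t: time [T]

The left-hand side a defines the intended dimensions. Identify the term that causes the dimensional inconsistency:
The right-hand side term v/t²

a has dimensions [L T^-2], but v/t² has dimensions [L T^-3], so the term v/t² is dimensionally wrong for a.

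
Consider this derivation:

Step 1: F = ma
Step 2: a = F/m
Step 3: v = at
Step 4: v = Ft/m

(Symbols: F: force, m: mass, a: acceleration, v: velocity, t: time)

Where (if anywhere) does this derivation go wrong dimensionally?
No step introduces an error — all steps are dimensionally consistent.

Step 1: F = ma → LHS [L M T^-2], RHS [L M T^-2] ✓
Step 2: a = F/m → LHS [L T^-2], RHS [L T^-2] ✓
Step 3: v = at → LHS [L T^-1], RHS [L T^-1] ✓
Step 4: v = Ft/m → LHS [L T^-1], RHS [L T^-1] ✓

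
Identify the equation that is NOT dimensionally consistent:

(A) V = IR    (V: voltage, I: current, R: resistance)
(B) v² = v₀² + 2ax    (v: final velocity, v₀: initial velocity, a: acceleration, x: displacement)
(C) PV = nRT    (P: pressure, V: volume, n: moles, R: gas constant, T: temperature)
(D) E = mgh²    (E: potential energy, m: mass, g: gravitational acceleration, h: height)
(D) E = mgh²

The equation (D) E = mgh² is dimensionally incorrect.

LHS (E): [L^2 M T^-2]
RHS (mgh²): [L^3 M T^-2] ✗

The dimensions do not match. The other three equations balance.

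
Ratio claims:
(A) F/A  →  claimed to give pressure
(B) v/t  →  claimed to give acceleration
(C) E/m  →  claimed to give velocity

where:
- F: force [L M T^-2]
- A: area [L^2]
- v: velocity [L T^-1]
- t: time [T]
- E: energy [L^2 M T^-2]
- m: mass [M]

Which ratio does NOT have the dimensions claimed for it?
(C) E/m does not give velocity

(A) F/A: [L^-1 M T^-2] = pressure [L^-1 M T^-2] ✓
(B) v/t: [L T^-2] = acceleration [L T^-2] ✓
(C) E/m: [L^2 T^-2] ≠ velocity [L T^-1] ✗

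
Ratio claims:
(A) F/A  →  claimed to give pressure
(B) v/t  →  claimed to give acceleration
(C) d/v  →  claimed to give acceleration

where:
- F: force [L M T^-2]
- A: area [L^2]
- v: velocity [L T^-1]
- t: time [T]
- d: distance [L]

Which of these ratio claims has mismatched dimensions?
(C) d/v does not give acceleration

(A) F/A: [L^-1 M T^-2] = pressure [L^-1 M T^-2] ✓
(B) v/t: [L T^-2] = acceleration [L T^-2] ✓
(C) d/v: [T] ≠ acceleration [L T^-2] ✗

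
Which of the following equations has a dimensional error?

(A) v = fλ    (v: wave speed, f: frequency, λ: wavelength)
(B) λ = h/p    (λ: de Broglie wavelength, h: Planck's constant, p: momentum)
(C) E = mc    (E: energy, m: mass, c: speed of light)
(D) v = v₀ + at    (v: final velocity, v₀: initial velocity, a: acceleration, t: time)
(C) E = mc

The equation (C) E = mc is dimensionally incorrect.

LHS (E): [L^2 M T^-2]
RHS (mc): [L M T^-1] ✗

The dimensions do not match. The other three equations balance.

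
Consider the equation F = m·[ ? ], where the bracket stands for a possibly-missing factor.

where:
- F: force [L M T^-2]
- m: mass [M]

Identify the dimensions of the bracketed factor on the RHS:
[L T^-2] — acceleration (e.g. a)

F has dimensions [L M T^-2]; m has dimensions [M].
The bracketed factor must supply [L M T^-2] / [M] = [L T^-2].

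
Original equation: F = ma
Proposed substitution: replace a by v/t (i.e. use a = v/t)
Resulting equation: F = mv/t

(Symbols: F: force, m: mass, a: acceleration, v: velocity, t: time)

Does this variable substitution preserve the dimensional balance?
Yes

[a] = [L T^-2] and [v/t] = [L T^-2]. These match, so the substitution replaces a quantity by one of the same dimensions and the result F = mv/t has LHS [L M T^-2] vs RHS [L M T^-2] — still consistent.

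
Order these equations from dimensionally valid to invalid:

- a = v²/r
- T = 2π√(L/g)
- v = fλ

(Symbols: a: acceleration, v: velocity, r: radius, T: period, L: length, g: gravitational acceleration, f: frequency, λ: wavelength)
Dimensionally correct: a = v²/r, T = 2π√(L/g), v = fλ
Dimensionally incorrect: none
Ordered (correct first, then incorrect): a = v²/r, T = 2π√(L/g), v = fλ

- a = v²/r: LHS [L T^-2], RHS [L T^-2] → correct ✓
- T = 2π√(L/g): LHS [T], RHS [T] → correct ✓
- v = fλ: LHS [L T^-1], RHS [L T^-1] → correct ✓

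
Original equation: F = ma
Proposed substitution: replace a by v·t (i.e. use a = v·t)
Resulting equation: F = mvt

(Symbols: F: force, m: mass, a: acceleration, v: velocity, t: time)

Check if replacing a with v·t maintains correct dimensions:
No

[a] = [L T^-2] and [v·t] = [L]. These differ, so the substitution replaces a quantity by one of different dimensions and the result F = mvt has LHS [L M T^-2] vs RHS [L M] — inconsistent.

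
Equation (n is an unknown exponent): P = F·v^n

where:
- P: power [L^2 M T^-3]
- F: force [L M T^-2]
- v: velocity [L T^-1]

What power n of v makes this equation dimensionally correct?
n = 1

P has dimensions [L^2 M T^-3]; v has dimensions [L T^-1].
The rest of the RHS has dimensions [L M T^-2], so v^n must supply [L T^-1].
With n = 1: F·v^1 has dimensions [L^2 M T^-3], matching the LHS ✓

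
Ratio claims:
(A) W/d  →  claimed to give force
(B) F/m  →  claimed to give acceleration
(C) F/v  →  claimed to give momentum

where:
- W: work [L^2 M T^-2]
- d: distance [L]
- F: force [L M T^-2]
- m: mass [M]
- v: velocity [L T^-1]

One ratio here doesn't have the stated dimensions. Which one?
(C) F/v does not give momentum

(A) W/d: [L M T^-2] = force [L M T^-2] ✓
(B) F/m: [L T^-2] = acceleration [L T^-2] ✓
(C) F/v: [M T^-1] ≠ momentum [L M T^-1] ✗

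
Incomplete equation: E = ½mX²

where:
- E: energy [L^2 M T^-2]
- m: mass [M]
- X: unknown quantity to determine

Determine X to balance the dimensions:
X = v (velocity), dimensions [L T^-1]

E has dimensions [L^2 M T^-2]; the rest of the RHS (½m) has dimensions [M].
So X² must have dimensions [L^2 T^-2], i.e. X has dimensions [L T^-1] — X = v (velocity).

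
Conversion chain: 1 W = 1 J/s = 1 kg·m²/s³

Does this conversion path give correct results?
The chain is correct (no errors).

Correct: Watt is Joule per second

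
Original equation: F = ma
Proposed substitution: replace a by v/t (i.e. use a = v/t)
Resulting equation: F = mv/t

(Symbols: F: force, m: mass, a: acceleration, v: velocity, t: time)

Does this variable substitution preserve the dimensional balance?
Yes

[a] = [L T^-2] and [v/t] = [L T^-2]. These match, so the substitution replaces a quantity by one of the same dimensions and the result F = mv/t has LHS [L M T^-2] vs RHS [L M T^-2] — still consistent.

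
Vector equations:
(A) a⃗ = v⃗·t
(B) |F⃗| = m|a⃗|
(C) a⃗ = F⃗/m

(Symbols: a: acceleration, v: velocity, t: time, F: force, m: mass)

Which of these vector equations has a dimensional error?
(A) a⃗ = v⃗·t

(A) a⃗ = v⃗·t: LHS [L T^-2], RHS [L] ✗ — acceleration is velocity per time; should be v⃗/t
(B) |F⃗| = m|a⃗|: LHS [L M T^-2], RHS [L M T^-2] ✓ — magnitudes of vectors are scalars
(C) a⃗ = F⃗/m: LHS [L T^-2], RHS [L T^-2] ✓ — force (vector) divided by mass (scalar)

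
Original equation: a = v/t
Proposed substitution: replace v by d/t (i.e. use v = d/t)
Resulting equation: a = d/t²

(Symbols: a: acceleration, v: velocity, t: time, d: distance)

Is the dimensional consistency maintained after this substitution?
Yes

[v] = [L T^-1] and [d/t] = [L T^-1]. These match, so the substitution replaces a quantity by one of the same dimensions and the result a = d/t² has LHS [L T^-2] vs RHS [L T^-2] — still consistent.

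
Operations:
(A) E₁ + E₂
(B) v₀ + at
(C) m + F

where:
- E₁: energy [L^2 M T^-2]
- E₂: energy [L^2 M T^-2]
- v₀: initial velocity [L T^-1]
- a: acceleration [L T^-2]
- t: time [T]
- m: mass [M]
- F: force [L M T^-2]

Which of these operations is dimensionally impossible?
(C) m + F

(A) E₁ + E₂: E₁ [L^2 M T^-2] and E₂ [L^2 M T^-2] — same dimensions ✓
(B) v₀ + at: v₀ [L T^-1] and at [L T^-1] — same dimensions ✓
(C) m + F: m [M] and F [L M T^-2] — different dimensions cannot be added/subtracted ✗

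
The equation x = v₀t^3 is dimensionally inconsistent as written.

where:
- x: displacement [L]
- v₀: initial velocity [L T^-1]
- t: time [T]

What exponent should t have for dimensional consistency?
The exponent of t should be 1: x = v₀t

The LHS x has dimensions [L]; t has dimensions [T].
As written, the RHS v₀t^3 (exponent 3 on t) has dimensions [L T^2], which does not match.
With exponent 1, the RHS v₀t has dimensions [L], matching the LHS.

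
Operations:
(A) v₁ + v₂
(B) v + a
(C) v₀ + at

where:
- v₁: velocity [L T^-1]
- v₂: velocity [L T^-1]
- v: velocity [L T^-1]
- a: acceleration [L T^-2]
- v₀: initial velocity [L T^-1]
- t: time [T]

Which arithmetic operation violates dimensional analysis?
(B) v + a

(A) v₁ + v₂: v₁ [L T^-1] and v₂ [L T^-1] — same dimensions ✓
(B) v + a: v [L T^-1] and a [L T^-2] — different dimensions cannot be added/subtracted ✗
(C) v₀ + at: v₀ [L T^-1] and at [L T^-1] — same dimensions ✓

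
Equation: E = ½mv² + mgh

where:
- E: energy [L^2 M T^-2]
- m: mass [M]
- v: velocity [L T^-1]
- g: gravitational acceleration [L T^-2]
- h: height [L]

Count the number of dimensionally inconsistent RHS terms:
0

LHS E: [L^2 M T^-2]
- ½mv²: [L^2 M T^-2] ✓
- mgh: [L^2 M T^-2] ✓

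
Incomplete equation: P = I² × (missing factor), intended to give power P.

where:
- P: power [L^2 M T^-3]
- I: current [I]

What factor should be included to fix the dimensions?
R (resistance), dimensions [I^-2 L^2 M T^-3]

P has dimensions [L^2 M T^-3] and I² has dimensions [I^2].
The missing factor must have dimensions [L^2 M T^-3] / [I^2] = [I^-2 L^2 M T^-3], i.e. resistance (R).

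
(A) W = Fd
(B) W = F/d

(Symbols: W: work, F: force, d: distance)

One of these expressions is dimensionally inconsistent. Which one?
(B)

(A) W = Fd: LHS [L^2 M T^-2], RHS [L^2 M T^-2] ✓
(B) W = F/d: LHS [L^2 M T^-2], RHS [M T^-2] ✗

Expression (B) W = F/d is dimensionally incorrect.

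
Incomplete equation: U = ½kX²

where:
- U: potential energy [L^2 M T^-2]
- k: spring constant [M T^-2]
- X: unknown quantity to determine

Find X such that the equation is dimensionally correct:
X = x (displacement), dimensions [L]

U has dimensions [L^2 M T^-2]; the rest of the RHS (½k) has dimensions [M T^-2].
So X² must have dimensions [L^2], i.e. X has dimensions [L] — X = x (displacement).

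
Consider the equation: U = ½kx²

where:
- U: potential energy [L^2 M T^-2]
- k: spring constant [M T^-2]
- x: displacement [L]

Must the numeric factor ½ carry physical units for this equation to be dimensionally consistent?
No

U has dimensions [L^2 M T^-2] and kx² already has dimensions [L^2 M T^-2], so the equation balances without ½ contributing any dimensions. ½ is a pure (dimensionless) number; changing or removing it would not affect dimensional consistency.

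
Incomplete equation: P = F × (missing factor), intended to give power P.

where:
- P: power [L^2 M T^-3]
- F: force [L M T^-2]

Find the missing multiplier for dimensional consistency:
v (velocity), dimensions [L T^-1]

P has dimensions [L^2 M T^-3] and F has dimensions [L M T^-2].
The missing factor must have dimensions [L^2 M T^-3] / [L M T^-2] = [L T^-1], i.e. velocity (v).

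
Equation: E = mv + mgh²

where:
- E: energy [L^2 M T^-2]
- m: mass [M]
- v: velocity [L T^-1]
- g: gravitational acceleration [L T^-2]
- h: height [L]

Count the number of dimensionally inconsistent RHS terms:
2

LHS E: [L^2 M T^-2]
- mv: [L M T^-1] ✗
- mgh²: [L^3 M T^-2] ✗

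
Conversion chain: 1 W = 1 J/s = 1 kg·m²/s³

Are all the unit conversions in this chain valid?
The chain is correct (no errors).

Correct: Watt is Joule per second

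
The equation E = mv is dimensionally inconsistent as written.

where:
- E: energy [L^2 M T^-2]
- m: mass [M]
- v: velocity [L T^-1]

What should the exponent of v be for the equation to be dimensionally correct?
The exponent of v should be 2: E = mv^2

The LHS E has dimensions [L^2 M T^-2]; v has dimensions [L T^-1].
As written, the RHS mv (exponent 1 on v) has dimensions [L M T^-1], which does not match.
With exponent 2, the RHS mv^2 has dimensions [L^2 M T^-2], matching the LHS.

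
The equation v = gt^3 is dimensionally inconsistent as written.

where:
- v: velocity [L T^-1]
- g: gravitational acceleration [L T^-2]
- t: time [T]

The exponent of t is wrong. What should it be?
The exponent of t should be 1: v = gt

The LHS v has dimensions [L T^-1]; t has dimensions [T].
As written, the RHS gt^3 (exponent 3 on t) has dimensions [L T], which does not match.
With exponent 1, the RHS gt has dimensions [L T^-1], matching the LHS.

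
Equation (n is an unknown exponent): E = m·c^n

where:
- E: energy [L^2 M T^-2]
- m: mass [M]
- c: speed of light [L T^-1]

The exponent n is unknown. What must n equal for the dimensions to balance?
n = 2

E has dimensions [L^2 M T^-2]; c has dimensions [L T^-1].
The rest of the RHS has dimensions [M], so c^n must supply [L^2 T^-2].
With n = 2: m·c^2 has dimensions [L^2 M T^-2], matching the LHS ✓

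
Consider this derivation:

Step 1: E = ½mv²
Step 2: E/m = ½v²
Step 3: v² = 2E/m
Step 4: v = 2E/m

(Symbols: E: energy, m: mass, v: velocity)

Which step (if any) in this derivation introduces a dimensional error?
Step 4

Step 1: E = ½mv² → LHS [L^2 M T^-2], RHS [L^2 M T^-2] ✓
Step 2: E/m = ½v² → LHS [L^2 T^-2], RHS [L^2 T^-2] ✓
Step 3: v² = 2E/m → LHS [L^2 T^-2], RHS [L^2 T^-2] ✓
Step 4: v = 2E/m → LHS [L T^-1], RHS [L^2 T^-2] ✗

The first dimensional inconsistency appears in step 4: v = 2E/m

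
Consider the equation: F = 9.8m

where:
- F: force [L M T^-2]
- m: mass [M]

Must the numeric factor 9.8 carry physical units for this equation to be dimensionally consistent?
Yes

F has dimensions [L M T^-2], while m alone has dimensions [M]. For the equation to balance, the factor 9.8 must carry dimensions [L T^-2] — it is a dimensional constant (a numerical value of a physical quantity with its units suppressed), not a pure number.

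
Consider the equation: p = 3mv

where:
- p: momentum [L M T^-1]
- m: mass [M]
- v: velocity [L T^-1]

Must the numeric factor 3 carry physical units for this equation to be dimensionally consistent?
No

p has dimensions [L M T^-1] and mv already has dimensions [L M T^-1], so the equation balances without 3 contributing any dimensions. 3 is a pure (dimensionless) number; changing or removing it would not affect dimensional consistency.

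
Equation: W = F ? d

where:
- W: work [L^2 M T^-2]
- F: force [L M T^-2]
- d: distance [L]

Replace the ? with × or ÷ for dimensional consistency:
multiplication (×): W = F × d

W [L^2 M T^-2]; F [L M T^-2]; d [L].
F × d → [L^2 M T^-2] ✓
F ÷ d → [M T^-2] ✗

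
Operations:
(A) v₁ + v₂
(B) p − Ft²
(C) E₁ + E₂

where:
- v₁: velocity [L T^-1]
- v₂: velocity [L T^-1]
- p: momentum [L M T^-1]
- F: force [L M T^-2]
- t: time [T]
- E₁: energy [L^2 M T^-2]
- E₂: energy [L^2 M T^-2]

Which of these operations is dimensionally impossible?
(B) p − Ft²

(A) v₁ + v₂: v₁ [L T^-1] and v₂ [L T^-1] — same dimensions ✓
(B) p − Ft²: p [L M T^-1] and Ft² [L M] — different dimensions cannot be added/subtracted ✗
(C) E₁ + E₂: E₁ [L^2 M T^-2] and E₂ [L^2 M T^-2] — same dimensions ✓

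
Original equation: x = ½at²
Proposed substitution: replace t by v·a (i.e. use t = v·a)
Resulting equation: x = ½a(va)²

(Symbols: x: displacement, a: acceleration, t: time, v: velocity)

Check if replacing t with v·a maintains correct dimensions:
No

[t] = [T] and [v·a] = [L^2 T^-3]. These differ, so the substitution replaces a quantity by one of different dimensions and the result x = ½a(va)² has LHS [L] vs RHS [L^5 T^-8] — inconsistent.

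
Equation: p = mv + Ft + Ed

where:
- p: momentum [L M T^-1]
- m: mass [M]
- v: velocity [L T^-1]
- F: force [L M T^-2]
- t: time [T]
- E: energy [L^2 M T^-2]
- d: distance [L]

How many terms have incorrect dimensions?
1

LHS p: [L M T^-1]
- mv: [L M T^-1] ✓
- Ft: [L M T^-1] ✓
- Ed: [L^3 M T^-2] ✗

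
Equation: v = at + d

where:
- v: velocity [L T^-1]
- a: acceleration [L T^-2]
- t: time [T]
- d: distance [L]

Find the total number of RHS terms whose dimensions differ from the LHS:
1

LHS v: [L T^-1]
- at: [L T^-1] ✓
- d: [L] ✗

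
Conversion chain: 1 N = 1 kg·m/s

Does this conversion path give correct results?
The chain is incorrect (it contains an error).

Incorrect: Newton is kg·m/s², not kg·m/s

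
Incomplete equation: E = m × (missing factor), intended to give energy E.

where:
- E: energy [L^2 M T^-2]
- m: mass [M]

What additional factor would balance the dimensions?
v² (velocity squared), dimensions [L^2 T^-2]

E has dimensions [L^2 M T^-2] and m has dimensions [M].
The missing factor must have dimensions [L^2 M T^-2] / [M] = [L^2 T^-2], i.e. velocity squared (v²).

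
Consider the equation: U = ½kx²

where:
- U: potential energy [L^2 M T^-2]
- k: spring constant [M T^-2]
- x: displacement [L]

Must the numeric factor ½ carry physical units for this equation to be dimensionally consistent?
No

U has dimensions [L^2 M T^-2] and kx² already has dimensions [L^2 M T^-2], so the equation balances without ½ contributing any dimensions. ½ is a pure (dimensionless) number; changing or removing it would not affect dimensional consistency.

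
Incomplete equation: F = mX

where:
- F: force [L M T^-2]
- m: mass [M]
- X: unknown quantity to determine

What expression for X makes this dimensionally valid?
X = a (acceleration), dimensions [L T^-2]

F has dimensions [L M T^-2]; the rest of the RHS (m) has dimensions [M].
So X must have dimensions [L T^-2] — X = a (acceleration).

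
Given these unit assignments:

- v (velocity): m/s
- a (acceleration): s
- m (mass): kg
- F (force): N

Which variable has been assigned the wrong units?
a

The variable a (acceleration) should have units m/s², not s.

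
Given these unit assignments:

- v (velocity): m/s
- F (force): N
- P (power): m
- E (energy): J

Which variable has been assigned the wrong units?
P

The variable P (power) should have units W, not m.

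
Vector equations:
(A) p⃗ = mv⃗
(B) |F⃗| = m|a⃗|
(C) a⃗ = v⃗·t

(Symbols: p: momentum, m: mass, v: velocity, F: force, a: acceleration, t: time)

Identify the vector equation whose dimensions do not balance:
(C) a⃗ = v⃗·t

(A) p⃗ = mv⃗: LHS [L M T^-1], RHS [L M T^-1] ✓ — mass (scalar) times velocity (vector)
(B) |F⃗| = m|a⃗|: LHS [L M T^-2], RHS [L M T^-2] ✓ — magnitudes of vectors are scalars
(C) a⃗ = v⃗·t: LHS [L T^-2], RHS [L] ✗ — acceleration is velocity per time; should be v⃗/t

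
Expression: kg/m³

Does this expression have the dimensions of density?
Yes

The expression kg/m³ has dimensions [L^-3 M], which is exactly density [L^-3 M].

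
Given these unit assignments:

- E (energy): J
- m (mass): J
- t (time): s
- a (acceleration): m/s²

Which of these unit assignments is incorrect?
m

The variable m (mass) should have units kg, not J.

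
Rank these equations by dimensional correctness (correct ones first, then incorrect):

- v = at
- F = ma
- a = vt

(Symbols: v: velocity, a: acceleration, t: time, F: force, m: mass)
Dimensionally correct: v = at, F = ma
Dimensionally incorrect: a = vt
Ordered (correct first, then incorrect): v = at, F = ma, a = vt

- v = at: LHS [L T^-1], RHS [L T^-1] → correct ✓
- F = ma: LHS [L M T^-2], RHS [L M T^-2] → correct ✓
- a = vt: LHS [L T^-2], RHS [L] → incorrect ✗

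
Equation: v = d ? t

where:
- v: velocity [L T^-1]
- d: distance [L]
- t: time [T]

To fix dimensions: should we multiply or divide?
division (÷): v = d ÷ t

v [L T^-1]; d [L]; t [T].
d × t → [L T] ✗
d ÷ t → [L T^-1] ✓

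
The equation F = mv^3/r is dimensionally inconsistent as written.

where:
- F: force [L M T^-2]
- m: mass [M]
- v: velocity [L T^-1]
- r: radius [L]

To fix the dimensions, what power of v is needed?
The exponent of v should be 2: F = mv^2/r

The LHS F has dimensions [L M T^-2]; v has dimensions [L T^-1].
As written, the RHS mv^3/r (exponent 3 on v) has dimensions [L^2 M T^-3], which does not match.
With exponent 2, the RHS mv^2/r has dimensions [L M T^-2], matching the LHS.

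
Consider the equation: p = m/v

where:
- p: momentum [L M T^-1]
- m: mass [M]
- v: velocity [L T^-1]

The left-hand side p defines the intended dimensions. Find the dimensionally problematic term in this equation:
The right-hand side term m/v

p has dimensions [L M T^-1], but m/v has dimensions [L^-1 M T], so the term m/v is dimensionally wrong for p.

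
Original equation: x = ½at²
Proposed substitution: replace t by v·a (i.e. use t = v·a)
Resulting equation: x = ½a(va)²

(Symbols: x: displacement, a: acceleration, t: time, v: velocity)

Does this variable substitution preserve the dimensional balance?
No

[t] = [T] and [v·a] = [L^2 T^-3]. These differ, so the substitution replaces a quantity by one of different dimensions and the result x = ½a(va)² has LHS [L] vs RHS [L^5 T^-8] — inconsistent.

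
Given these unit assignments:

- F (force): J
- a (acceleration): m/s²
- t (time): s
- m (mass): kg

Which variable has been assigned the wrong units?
F

The variable F (force) should have units N, not J.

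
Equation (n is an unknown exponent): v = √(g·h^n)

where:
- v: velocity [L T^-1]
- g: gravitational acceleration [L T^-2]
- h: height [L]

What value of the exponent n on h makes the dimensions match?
n = 1

v has dimensions [L T^-1]; h has dimensions [L].
With n = 1: √(g·h^1) has dimensions [L T^-1], matching the LHS ✓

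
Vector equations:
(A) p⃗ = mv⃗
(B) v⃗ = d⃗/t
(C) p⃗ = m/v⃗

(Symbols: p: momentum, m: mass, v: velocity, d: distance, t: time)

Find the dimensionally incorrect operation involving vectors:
(C) p⃗ = m/v⃗

(A) p⃗ = mv⃗: LHS [L M T^-1], RHS [L M T^-1] ✓ — mass (scalar) times velocity (vector)
(B) v⃗ = d⃗/t: LHS [L T^-1], RHS [L T^-1] ✓ — displacement (vector) divided by time (scalar)
(C) p⃗ = m/v⃗: LHS [L M T^-1], RHS [L^-1 M T] ✗ — momentum is mass times velocity; should be mv⃗ (and division by a vector is undefined)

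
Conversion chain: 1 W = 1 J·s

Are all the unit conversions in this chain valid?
The chain is incorrect (it contains an error).

Incorrect: Watt is J/s, not J·s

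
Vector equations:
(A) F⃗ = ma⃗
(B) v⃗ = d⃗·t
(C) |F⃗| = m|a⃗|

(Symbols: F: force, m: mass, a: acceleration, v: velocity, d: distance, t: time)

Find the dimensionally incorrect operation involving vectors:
(B) v⃗ = d⃗·t

(A) F⃗ = ma⃗: LHS [L M T^-2], RHS [L M T^-2] ✓ — Force and acceleration are vectors, mass is a scalar
(B) v⃗ = d⃗·t: LHS [L T^-1], RHS [L T] ✗ — velocity is displacement per time; should be d⃗/t
(C) |F⃗| = m|a⃗|: LHS [L M T^-2], RHS [L M T^-2] ✓ — magnitudes of vectors are scalars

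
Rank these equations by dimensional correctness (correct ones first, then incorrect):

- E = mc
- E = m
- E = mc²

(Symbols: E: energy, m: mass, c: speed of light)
Dimensionally correct: E = mc²
Dimensionally incorrect: E = mc, E = m
Ordered (correct first, then incorrect): E = mc², E = mc, E = m

- E = mc: LHS [L^2 M T^-2], RHS [L M T^-1] → incorrect ✗
- E = m: LHS [L^2 M T^-2], RHS [M] → incorrect ✗
- E = mc²: LHS [L^2 M T^-2], RHS [L^2 M T^-2] → correct ✓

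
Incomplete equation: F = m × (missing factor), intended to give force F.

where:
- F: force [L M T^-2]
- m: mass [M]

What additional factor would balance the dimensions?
a (acceleration), dimensions [L T^-2]

F has dimensions [L M T^-2] and m has dimensions [M].
The missing factor must have dimensions [L M T^-2] / [M] = [L T^-2], i.e. acceleration (a).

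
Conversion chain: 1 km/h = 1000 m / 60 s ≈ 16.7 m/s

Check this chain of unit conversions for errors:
The chain is incorrect (it contains an error).

Incorrect: 1 h = 3600 s, not 60 s (1 km/h ≈ 0.278 m/s)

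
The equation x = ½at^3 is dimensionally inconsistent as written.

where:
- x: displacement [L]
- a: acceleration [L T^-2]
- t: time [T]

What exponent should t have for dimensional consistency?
The exponent of t should be 2: x = ½at^2

The LHS x has dimensions [L]; t has dimensions [T].
As written, the RHS ½at^3 (exponent 3 on t) has dimensions [L T], which does not match.
With exponent 2, the RHS ½at^2 has dimensions [L], matching the LHS.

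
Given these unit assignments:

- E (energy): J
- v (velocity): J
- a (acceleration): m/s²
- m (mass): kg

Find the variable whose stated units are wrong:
v

The variable v (velocity) should have units m/s, not J.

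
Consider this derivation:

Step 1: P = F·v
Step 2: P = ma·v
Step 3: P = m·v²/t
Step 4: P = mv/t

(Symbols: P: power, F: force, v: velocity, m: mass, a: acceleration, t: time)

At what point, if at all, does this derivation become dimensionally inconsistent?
Step 4

Step 1: P = F·v → LHS [L^2 M T^-3], RHS [L^2 M T^-3] ✓
Step 2: P = ma·v → LHS [L^2 M T^-3], RHS [L^2 M T^-3] ✓
Step 3: P = m·v²/t → LHS [L^2 M T^-3], RHS [L^2 M T^-3] ✓
Step 4: P = mv/t → LHS [L^2 M T^-3], RHS [L M T^-2] ✗

The first dimensional inconsistency appears in step 4: P = mv/t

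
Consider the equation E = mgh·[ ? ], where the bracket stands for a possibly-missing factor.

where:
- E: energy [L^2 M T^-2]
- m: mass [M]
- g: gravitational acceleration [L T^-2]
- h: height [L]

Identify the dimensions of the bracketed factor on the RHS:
Nothing is missing — the bracketed factor must be dimensionless.

E has dimensions [L^2 M T^-2] and mgh already has dimensions [L^2 M T^-2], so E = mgh is dimensionally complete.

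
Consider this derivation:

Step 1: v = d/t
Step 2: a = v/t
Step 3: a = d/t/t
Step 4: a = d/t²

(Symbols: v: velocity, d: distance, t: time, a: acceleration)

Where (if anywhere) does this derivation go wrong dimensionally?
No step introduces an error — all steps are dimensionally consistent.

Step 1: v = d/t → LHS [L T^-1], RHS [L T^-1] ✓
Step 2: a = v/t → LHS [L T^-2], RHS [L T^-2] ✓
Step 3: a = d/t/t → LHS [L T^-2], RHS [L T^-2] ✓
Step 4: a = d/t² → LHS [L T^-2], RHS [L T^-2] ✓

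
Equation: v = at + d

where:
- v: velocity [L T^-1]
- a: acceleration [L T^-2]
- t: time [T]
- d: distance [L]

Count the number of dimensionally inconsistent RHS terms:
1

LHS v: [L T^-1]
- at: [L T^-1] ✓
- d: [L] ✗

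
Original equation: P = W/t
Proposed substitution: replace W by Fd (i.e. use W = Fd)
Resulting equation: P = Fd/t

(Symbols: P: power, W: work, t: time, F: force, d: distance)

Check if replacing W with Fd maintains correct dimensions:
Yes

[W] = [L^2 M T^-2] and [Fd] = [L^2 M T^-2]. These match, so the substitution replaces a quantity by one of the same dimensions and the result P = Fd/t has LHS [L^2 M T^-3] vs RHS [L^2 M T^-3] — still consistent.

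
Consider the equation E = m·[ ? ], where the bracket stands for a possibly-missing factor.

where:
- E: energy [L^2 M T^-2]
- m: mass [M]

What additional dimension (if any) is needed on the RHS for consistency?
[L^2 T^-2] — velocity squared (e.g. v²)

E has dimensions [L^2 M T^-2]; m has dimensions [M].
The bracketed factor must supply [L^2 M T^-2] / [M] = [L^2 T^-2].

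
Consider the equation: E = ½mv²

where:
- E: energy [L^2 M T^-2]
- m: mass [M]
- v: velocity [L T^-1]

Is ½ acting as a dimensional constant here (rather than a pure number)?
No

E has dimensions [L^2 M T^-2] and mv² already has dimensions [L^2 M T^-2], so the equation balances without ½ contributing any dimensions. ½ is a pure (dimensionless) number; changing or removing it would not affect dimensional consistency.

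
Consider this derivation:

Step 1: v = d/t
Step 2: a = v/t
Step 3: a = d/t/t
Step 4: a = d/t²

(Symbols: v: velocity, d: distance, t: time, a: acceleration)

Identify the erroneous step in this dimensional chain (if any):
No step introduces an error — all steps are dimensionally consistent.

Step 1: v = d/t → LHS [L T^-1], RHS [L T^-1] ✓
Step 2: a = v/t → LHS [L T^-2], RHS [L T^-2] ✓
Step 3: a = d/t/t → LHS [L T^-2], RHS [L T^-2] ✓
Step 4: a = d/t² → LHS [L T^-2], RHS [L T^-2] ✓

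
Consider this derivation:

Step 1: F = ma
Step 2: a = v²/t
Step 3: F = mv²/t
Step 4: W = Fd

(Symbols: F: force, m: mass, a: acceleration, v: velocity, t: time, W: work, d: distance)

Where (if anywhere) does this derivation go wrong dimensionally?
Step 2

Step 1: F = ma → LHS [L M T^-2], RHS [L M T^-2] ✓
Step 2: a = v²/t → LHS [L T^-2], RHS [L^2 T^-3] ✗

The first dimensional inconsistency appears in step 2: a = v²/t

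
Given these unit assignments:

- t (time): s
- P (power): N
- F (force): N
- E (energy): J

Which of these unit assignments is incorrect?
P

The variable P (power) should have units W, not N.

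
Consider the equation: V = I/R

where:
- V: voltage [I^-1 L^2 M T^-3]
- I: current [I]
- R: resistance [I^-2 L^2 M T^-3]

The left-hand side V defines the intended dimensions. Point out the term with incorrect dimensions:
The right-hand side term I/R

V has dimensions [I^-1 L^2 M T^-3], but I/R has dimensions [I^3 L^-2 M^-1 T^3], so the term I/R is dimensionally wrong for V.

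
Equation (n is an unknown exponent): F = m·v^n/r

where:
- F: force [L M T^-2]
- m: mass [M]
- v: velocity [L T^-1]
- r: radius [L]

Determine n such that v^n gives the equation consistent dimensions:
n = 2

F has dimensions [L M T^-2]; v has dimensions [L T^-1].
The rest of the RHS has dimensions [L^-1 M], so v^n must supply [L^2 T^-2].
With n = 2: m·v^2/r has dimensions [L M T^-2], matching the LHS ✓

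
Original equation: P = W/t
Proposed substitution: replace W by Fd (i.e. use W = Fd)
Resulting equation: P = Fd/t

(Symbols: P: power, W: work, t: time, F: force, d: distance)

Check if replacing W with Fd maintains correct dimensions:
Yes

[W] = [L^2 M T^-2] and [Fd] = [L^2 M T^-2]. These match, so the substitution replaces a quantity by one of the same dimensions and the result P = Fd/t has LHS [L^2 M T^-3] vs RHS [L^2 M T^-3] — still consistent.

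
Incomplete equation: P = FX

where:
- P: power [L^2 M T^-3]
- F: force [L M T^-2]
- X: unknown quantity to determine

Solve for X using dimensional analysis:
X = v (velocity), dimensions [L T^-1]

P has dimensions [L^2 M T^-3]; the rest of the RHS (F) has dimensions [L M T^-2].
So X must have dimensions [L T^-1] — X = v (velocity).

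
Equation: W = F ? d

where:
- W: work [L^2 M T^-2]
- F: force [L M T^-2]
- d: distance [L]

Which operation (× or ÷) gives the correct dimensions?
multiplication (×): W = F × d

W [L^2 M T^-2]; F [L M T^-2]; d [L].
F × d → [L^2 M T^-2] ✓
F ÷ d → [M T^-2] ✗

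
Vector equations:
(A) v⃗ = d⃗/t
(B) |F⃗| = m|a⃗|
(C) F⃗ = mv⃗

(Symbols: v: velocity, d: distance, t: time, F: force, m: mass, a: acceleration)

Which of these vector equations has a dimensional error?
(C) F⃗ = mv⃗

(A) v⃗ = d⃗/t: LHS [L T^-1], RHS [L T^-1] ✓ — displacement (vector) divided by time (scalar)
(B) |F⃗| = m|a⃗|: LHS [L M T^-2], RHS [L M T^-2] ✓ — magnitudes of vectors are scalars
(C) F⃗ = mv⃗: LHS [L M T^-2], RHS [L M T^-1] ✗ — mass times velocity is momentum, not force; should be ma⃗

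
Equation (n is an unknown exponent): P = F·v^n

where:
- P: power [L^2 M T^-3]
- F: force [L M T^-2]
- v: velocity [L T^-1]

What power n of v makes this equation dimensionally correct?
n = 1

P has dimensions [L^2 M T^-3]; v has dimensions [L T^-1].
The rest of the RHS has dimensions [L M T^-2], so v^n must supply [L T^-1].
With n = 1: F·v^1 has dimensions [L^2 M T^-3], matching the LHS ✓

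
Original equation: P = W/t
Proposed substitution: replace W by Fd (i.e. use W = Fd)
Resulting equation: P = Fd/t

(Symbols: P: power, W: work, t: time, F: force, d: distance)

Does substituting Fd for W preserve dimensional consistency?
Yes

[W] = [L^2 M T^-2] and [Fd] = [L^2 M T^-2]. These match, so the substitution replaces a quantity by one of the same dimensions and the result P = Fd/t has LHS [L^2 M T^-3] vs RHS [L^2 M T^-3] — still consistent.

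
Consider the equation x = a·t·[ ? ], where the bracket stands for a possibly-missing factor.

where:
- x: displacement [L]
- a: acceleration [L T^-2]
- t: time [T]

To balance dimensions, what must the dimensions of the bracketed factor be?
[T] — time (e.g. t)

x has dimensions [L]; a·t has dimensions [L T^-1].
The bracketed factor must supply [L] / [L T^-1] = [T].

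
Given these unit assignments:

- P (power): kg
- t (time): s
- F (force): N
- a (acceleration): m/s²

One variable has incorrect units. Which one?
P

The variable P (power) should have units W, not kg.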